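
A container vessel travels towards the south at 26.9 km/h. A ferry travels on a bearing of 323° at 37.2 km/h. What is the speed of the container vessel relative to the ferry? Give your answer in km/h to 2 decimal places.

60.88 km/h

Taking east as x and north as y: container vessel velocity = (0.000, -26.900) km/h; ferry velocity = (-22.388, 29.709) km/h.
Velocity of container vessel relative to ferry = (0.000, -26.900) − (-22.388, 29.709) = (22.388, -56.609) km/h.
Magnitude = |(22.388, -56.609)| = 60.875 km/h.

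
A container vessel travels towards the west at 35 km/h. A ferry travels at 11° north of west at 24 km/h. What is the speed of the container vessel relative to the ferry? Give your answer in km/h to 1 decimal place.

12.3 km/h

Taking east as x and north as y: container vessel velocity = (-35.000, 0.000) km/h; ferry velocity = (-23.559, 4.579) km/h.
Velocity of container vessel relative to ferry = (-35.000, 0.000) − (-23.559, 4.579) = (-11.441, -4.579) km/h.
Magnitude = |(-11.441, -4.579)| = 12.323 km/h.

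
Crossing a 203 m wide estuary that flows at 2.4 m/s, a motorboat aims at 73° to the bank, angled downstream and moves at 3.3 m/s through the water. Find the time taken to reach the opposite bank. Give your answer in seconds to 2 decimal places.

64.33 s

The component of the motorboat's velocity perpendicular to the bank is 3.3 × sin 73° = 3.156 m/s.
The current is parallel to the bank, so it does not affect the crossing time.
Time = 203 / 3.156 = 64.326 s.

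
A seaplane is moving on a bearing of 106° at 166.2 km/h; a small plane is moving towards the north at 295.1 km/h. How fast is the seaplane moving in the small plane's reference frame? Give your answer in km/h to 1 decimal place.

Taking east as x and north as y: seaplane velocity = (159.762, -45.811) km/h; small plane velocity = (0.000, 295.100) km/h.
Velocity of seaplane relative to small plane = (159.762, -45.811) − (0.000, 295.100) = (159.762, -340.911) km/h.
Magnitude = |(159.762, -340.911)| = 376.489 km/h.

376.5 km/h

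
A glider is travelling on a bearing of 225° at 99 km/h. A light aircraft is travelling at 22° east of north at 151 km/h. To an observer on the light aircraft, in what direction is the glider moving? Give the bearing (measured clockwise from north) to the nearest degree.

211°

Taking east as x and north as y: glider velocity = (-70.004, -70.004) km/h; light aircraft velocity = (56.566, 140.005) km/h.
Velocity of glider relative to light aircraft = (-70.004, -70.004) − (56.566, 140.005) = (-126.569, -210.008) km/h.
Bearing = atan2(-126.57, -210.01) = 211.08° clockwise from north.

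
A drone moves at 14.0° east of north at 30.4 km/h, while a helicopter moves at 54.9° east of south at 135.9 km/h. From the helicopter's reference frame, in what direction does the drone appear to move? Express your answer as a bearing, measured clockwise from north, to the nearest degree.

316°

Taking east as x and north as y: drone velocity = (7.354, 29.497) km/h; helicopter velocity = (111.187, -78.143) km/h.
Velocity of drone relative to helicopter = (7.354, 29.497) − (111.187, -78.143) = (-103.832, 107.640) km/h.
Bearing = atan2(-103.83, 107.64) = 316.03° clockwise from north.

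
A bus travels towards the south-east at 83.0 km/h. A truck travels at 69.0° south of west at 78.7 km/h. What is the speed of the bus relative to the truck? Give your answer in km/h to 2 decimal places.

Taking east as x and north as y: bus velocity = (58.690, -58.690) km/h; truck velocity = (-28.204, -73.473) km/h.
Velocity of bus relative to truck = (58.690, -58.690) − (-28.204, -73.473) = (86.893, 14.783) km/h.
Magnitude = |(86.893, 14.783)| = 88.142 km/h.

88.14 km/h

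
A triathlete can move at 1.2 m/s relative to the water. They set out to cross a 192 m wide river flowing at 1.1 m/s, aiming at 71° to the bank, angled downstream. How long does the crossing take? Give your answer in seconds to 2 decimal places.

The component of the triathlete's velocity perpendicular to the bank is 1.2 × sin 71° = 1.135 m/s.
The flow acts along the bank and has no component across it.
Time = 192 / 1.135 = 169.219 s.

169.22 s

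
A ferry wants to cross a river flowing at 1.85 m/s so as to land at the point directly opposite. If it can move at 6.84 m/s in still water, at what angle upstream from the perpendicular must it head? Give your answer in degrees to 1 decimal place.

15.7°

To cancel the current, the upstream component of the ferry's velocity must equal the flow: 6.84 sin θ = 1.85.
sin θ = 1.85 / 6.84 = 0.2705.
θ = arcsin(0.2705) = 15.692°.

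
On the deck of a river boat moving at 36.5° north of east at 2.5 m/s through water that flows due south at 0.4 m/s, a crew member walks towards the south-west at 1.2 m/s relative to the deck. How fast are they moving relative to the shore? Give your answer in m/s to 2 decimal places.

1.19 m/s

In east/north components (m/s): crew member relative to river boat = (-0.849, -0.849); river boat relative to water = (2.010, 1.487); water relative to ground = (0.000, -0.400).
Sum = (1.161, 0.239) m/s.
Speed = |(1.161, 0.239)| = 1.185 m/s.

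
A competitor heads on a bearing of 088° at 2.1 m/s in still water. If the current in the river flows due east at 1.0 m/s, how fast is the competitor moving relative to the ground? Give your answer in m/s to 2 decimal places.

Taking east as x and north as y: velocity relative to the water = (2.099, 0.073) m/s; the water relative to ground = (1.000, 0.000) m/s.
Velocity relative to ground = (2.099, 0.073) + (1.000, 0.000) = (3.099, 0.073) m/s.
Speed = |(3.099, 0.073)| = 3.100 m/s.

3.10 m/s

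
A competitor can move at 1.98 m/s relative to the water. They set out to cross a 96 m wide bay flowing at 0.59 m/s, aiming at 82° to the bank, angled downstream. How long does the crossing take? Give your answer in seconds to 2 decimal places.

The component of the competitor's velocity perpendicular to the bank is 1.98 × sin 82° = 1.961 m/s.
The flow acts along the bank and has no component across it.
Time = 96 / 1.961 = 48.961 s.

48.96 s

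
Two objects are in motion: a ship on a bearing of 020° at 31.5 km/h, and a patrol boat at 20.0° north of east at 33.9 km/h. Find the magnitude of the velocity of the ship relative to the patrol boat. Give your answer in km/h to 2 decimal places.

Taking east as x and north as y: ship velocity = (10.774, 29.600) km/h; patrol boat velocity = (31.856, 11.594) km/h.
Velocity of ship relative to patrol boat = (10.774, 29.600) − (31.856, 11.594) = (-21.082, 18.006) km/h.
Magnitude = |(-21.082, 18.006)| = 27.725 km/h.

27.72 km/h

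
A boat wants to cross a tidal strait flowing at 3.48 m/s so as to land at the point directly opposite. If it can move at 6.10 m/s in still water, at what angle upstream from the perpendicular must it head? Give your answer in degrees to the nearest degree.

To cancel the current, the upstream component of the boat's velocity must equal the flow: 6.10 sin θ = 3.48.
sin θ = 3.48 / 6.10 = 0.5705.
θ = arcsin(0.5705) = 34.785°.

35°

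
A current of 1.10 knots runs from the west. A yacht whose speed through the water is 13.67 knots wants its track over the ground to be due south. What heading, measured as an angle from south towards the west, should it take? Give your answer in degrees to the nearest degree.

The current pushes perpendicular to the desired track; the heading must have a component into the current equal to 1.10 knots: 13.67 sin θ = 1.10.
sin θ = 0.0805, so θ = 4.615°.

5°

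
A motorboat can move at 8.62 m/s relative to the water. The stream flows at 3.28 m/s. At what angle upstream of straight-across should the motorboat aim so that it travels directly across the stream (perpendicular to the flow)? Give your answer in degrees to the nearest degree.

To cancel the current, the upstream component of the motorboat's velocity must equal the flow: 8.62 sin θ = 3.28.
sin θ = 3.28 / 8.62 = 0.3805.
θ = arcsin(0.3805) = 22.365°.

22°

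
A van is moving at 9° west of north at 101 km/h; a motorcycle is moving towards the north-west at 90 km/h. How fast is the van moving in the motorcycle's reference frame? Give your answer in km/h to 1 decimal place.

Taking east as x and north as y: van velocity = (-15.800, 99.757) km/h; motorcycle velocity = (-63.640, 63.640) km/h.
Velocity of van relative to motorcycle = (-15.800, 99.757) − (-63.640, 63.640) = (47.840, 36.117) km/h.
Magnitude = |(47.840, 36.117)| = 59.942 km/h.

59.9 km/h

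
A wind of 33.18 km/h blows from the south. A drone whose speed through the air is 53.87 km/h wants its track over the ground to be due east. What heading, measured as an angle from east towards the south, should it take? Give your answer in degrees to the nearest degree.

38°

The wind pushes perpendicular to the desired track; the heading must have a component into the wind equal to 33.18 km/h: 53.87 sin θ = 33.18.
sin θ = 0.6159, so θ = 38.019°.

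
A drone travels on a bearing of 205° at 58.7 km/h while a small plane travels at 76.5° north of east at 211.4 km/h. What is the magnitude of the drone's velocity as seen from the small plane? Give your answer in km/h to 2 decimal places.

269.18 km/h

Taking east as x and north as y: drone velocity = (-24.808, -53.200) km/h; small plane velocity = (49.350, 205.559) km/h.
Velocity of drone relative to small plane = (-24.808, -53.200) − (49.350, 205.559) = (-74.158, -258.759) km/h.
Magnitude = |(-74.158, -258.759)| = 269.176 km/h.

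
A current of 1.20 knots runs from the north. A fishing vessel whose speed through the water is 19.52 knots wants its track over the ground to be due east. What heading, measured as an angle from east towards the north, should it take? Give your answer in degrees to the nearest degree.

4°

The current pushes perpendicular to the desired track; the heading must have a component into the current equal to 1.20 knots: 19.52 sin θ = 1.20.
sin θ = 0.0615, so θ = 3.525°.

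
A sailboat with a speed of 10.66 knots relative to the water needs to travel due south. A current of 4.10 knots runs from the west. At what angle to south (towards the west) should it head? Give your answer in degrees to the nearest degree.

The current pushes perpendicular to the desired track; the heading must have a component into the current equal to 4.10 knots: 10.66 sin θ = 4.10.
sin θ = 0.3846, so θ = 22.620°.

23°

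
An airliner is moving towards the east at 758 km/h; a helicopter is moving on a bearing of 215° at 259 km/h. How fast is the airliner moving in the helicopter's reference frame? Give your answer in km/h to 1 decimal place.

931.1 km/h

Taking east as x and north as y: airliner velocity = (758.000, 0.000) km/h; helicopter velocity = (-148.556, -212.160) km/h.
Velocity of airliner relative to helicopter = (758.000, 0.000) − (-148.556, -212.160) = (906.556, 212.160) km/h.
Magnitude = |(906.556, 212.160)| = 931.051 km/h.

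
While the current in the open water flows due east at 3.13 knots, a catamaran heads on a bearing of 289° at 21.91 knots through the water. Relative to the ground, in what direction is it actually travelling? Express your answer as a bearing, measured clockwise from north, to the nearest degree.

292°

Taking east as x and north as y: velocity relative to the water = (-20.716, 7.133) knots; the water relative to ground = (3.130, 0.000) knots.
Velocity relative to ground = (-20.716, 7.133) + (3.130, 0.000) = (-17.586, 7.133) knots.
Bearing = atan2(-17.59, 7.13) = 292.08° clockwise from north.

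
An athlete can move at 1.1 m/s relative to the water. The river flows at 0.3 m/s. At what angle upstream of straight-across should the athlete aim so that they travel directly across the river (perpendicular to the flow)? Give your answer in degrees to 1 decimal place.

To cancel the current, the upstream component of the athlete's velocity must equal the flow: 1.1 sin θ = 0.3.
sin θ = 0.3 / 1.1 = 0.2727.
θ = arcsin(0.2727) = 15.827°.

15.8°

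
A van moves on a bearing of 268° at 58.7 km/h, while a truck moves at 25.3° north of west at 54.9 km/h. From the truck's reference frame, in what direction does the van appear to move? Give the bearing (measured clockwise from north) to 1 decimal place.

199.5°

Taking east as x and north as y: van velocity = (-58.664, -2.049) km/h; truck velocity = (-49.634, 23.462) km/h.
Velocity of van relative to truck = (-58.664, -2.049) − (-49.634, 23.462) = (-9.030, -25.511) km/h.
Bearing = atan2(-9.03, -25.51) = 199.49° clockwise from north.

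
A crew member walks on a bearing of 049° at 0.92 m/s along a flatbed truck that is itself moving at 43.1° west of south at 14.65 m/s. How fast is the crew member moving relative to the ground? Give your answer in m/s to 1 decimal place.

13.7 m/s

Taking east as x and north as y: flatbed truck velocity = (-10.010, -10.697) m/s; crew member velocity relative to flatbed truck = (0.694, 0.604) m/s.
Velocity relative to ground = (-10.010, -10.697) + (0.694, 0.604) = (-9.316, -10.093) m/s.
Speed = |(-9.316, -10.093)| = 13.735 m/s.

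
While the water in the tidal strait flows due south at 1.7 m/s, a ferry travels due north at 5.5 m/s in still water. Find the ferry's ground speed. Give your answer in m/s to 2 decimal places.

Taking east as x and north as y: velocity relative to the water = (0.000, 5.500) m/s; the water relative to ground = (0.000, -1.700) m/s.
Velocity relative to ground = (0.000, 5.500) + (0.000, -1.700) = (0.000, 3.800) m/s.
Speed = |(0.000, 3.800)| = 3.800 m/s.

3.80 m/s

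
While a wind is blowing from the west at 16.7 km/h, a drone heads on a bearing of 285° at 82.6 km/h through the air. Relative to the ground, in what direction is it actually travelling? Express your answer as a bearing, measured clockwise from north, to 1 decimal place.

288.7°

Taking east as x and north as y: velocity relative to the air = (-79.785, 21.378) km/h; the air relative to ground = (16.700, 0.000) km/h.
Velocity relative to ground = (-79.785, 21.378) + (16.700, 0.000) = (-63.085, 21.378) km/h.
Bearing = atan2(-63.09, 21.38) = 288.72° clockwise from north.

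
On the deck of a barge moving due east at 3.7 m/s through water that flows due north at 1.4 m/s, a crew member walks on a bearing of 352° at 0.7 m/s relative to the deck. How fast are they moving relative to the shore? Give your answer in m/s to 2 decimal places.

4.17 m/s

In east/north components (m/s): crew member relative to barge = (-0.097, 0.693); barge relative to water = (3.700, 0.000); water relative to ground = (0.000, 1.400).
Sum = (3.603, 2.093) m/s.
Speed = |(3.603, 2.093)| = 4.167 m/s.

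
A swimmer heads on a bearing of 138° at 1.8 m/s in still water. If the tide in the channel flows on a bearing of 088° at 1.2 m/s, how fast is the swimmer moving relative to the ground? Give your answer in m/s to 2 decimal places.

2.73 m/s

Taking east as x and north as y: velocity relative to the water = (1.204, -1.338) m/s; the water relative to ground = (1.199, 0.042) m/s.
Velocity relative to ground = (1.204, -1.338) + (1.199, 0.042) = (2.404, -1.296) m/s.
Speed = |(2.404, -1.296)| = 2.731 m/s.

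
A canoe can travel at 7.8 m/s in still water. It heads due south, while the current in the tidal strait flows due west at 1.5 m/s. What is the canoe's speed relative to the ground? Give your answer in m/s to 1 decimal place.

Taking east as x and north as y: velocity relative to the water = (0.000, -7.800) m/s; the water relative to ground = (-1.500, 0.000) m/s.
Velocity relative to ground = (0.000, -7.800) + (-1.500, 0.000) = (-1.500, -7.800) m/s.
Speed = |(-1.500, -7.800)| = 7.943 m/s.

7.9 m/s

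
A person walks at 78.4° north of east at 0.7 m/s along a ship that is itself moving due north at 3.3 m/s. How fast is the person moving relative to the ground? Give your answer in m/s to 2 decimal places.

Taking east as x and north as y: ship velocity = (0.000, 3.300) m/s; person velocity relative to ship = (0.141, 0.686) m/s.
Velocity relative to ground = (0.000, 3.300) + (0.141, 0.686) = (0.141, 3.986) m/s.
Speed = |(0.141, 3.986)| = 3.988 m/s.

3.99 m/s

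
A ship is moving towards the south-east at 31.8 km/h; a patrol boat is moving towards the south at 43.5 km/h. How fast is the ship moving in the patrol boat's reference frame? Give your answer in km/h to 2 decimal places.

Taking east as x and north as y: ship velocity = (22.486, -22.486) km/h; patrol boat velocity = (0.000, -43.500) km/h.
Velocity of ship relative to patrol boat = (22.486, -22.486) − (0.000, -43.500) = (22.486, 21.014) km/h.
Magnitude = |(22.486, 21.014)| = 30.777 km/h.

30.78 km/h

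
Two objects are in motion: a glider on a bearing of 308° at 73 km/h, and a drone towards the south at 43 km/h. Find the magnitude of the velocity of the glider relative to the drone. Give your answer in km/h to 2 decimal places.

105.09 km/h

Taking east as x and north as y: glider velocity = (-57.525, 44.943) km/h; drone velocity = (0.000, -43.000) km/h.
Velocity of glider relative to drone = (-57.525, 44.943) − (0.000, -43.000) = (-57.525, 87.943) km/h.
Magnitude = |(-57.525, 87.943)| = 105.086 km/h.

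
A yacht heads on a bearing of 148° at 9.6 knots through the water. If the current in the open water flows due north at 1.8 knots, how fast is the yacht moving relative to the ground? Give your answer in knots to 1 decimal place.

8.1 knots

Taking east as x and north as y: velocity relative to the water = (5.087, -8.141) knots; the water relative to ground = (0.000, 1.800) knots.
Velocity relative to ground = (5.087, -8.141) + (0.000, 1.800) = (5.087, -6.341) knots.
Speed = |(5.087, -6.341)| = 8.130 knots.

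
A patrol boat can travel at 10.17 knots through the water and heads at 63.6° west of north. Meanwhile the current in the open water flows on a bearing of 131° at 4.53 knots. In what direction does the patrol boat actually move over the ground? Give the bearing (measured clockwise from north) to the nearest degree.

285°

Taking east as x and north as y: velocity relative to the water = (-9.109, 4.522) knots; the water relative to ground = (3.419, -2.972) knots.
Velocity relative to ground = (-9.109, 4.522) + (3.419, -2.972) = (-5.691, 1.550) knots.
Bearing = atan2(-5.69, 1.55) = 285.24° clockwise from north.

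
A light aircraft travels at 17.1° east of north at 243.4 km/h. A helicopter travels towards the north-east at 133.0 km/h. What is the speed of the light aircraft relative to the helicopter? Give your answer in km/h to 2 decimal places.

Taking east as x and north as y: light aircraft velocity = (71.569, 232.640) km/h; helicopter velocity = (94.045, 94.045) km/h.
Velocity of light aircraft relative to helicopter = (71.569, 232.640) − (94.045, 94.045) = (-22.476, 138.595) km/h.
Magnitude = |(-22.476, 138.595)| = 140.405 km/h.

140.41 km/h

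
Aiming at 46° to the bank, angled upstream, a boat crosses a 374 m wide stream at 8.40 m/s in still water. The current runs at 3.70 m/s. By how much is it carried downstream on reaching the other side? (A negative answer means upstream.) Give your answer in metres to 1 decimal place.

-132.2 m

Perpendicular speed = 6.042 m/s; crossing time = 374 / 6.042 = 61.895 s.
Net downstream speed = -2.135 m/s.
Drift = -2.135 × 61.895 = -132.155 m (upstream).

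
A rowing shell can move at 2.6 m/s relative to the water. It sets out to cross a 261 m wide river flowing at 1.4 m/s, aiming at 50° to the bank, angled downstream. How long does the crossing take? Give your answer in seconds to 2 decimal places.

131.04 s

The component of the rowing shell's velocity perpendicular to the bank is 2.6 × sin 50° = 1.992 m/s.
The flow acts along the bank and has no component across it.
Time = 261 / 1.992 = 131.043 s.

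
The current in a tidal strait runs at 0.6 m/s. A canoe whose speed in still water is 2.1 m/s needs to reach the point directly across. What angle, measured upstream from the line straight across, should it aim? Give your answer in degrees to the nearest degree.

To cancel the current, the upstream component of the canoe's velocity must equal the flow: 2.1 sin θ = 0.6.
sin θ = 0.6 / 2.1 = 0.2857.
θ = arcsin(0.2857) = 16.602°.

17°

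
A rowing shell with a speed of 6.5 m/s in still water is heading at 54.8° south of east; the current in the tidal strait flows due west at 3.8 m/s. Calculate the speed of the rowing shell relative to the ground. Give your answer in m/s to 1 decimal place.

5.3 m/s

Taking east as x and north as y: velocity relative to the water = (3.747, -5.311) m/s; the water relative to ground = (-3.800, 0.000) m/s.
Velocity relative to ground = (3.747, -5.311) + (-3.800, 0.000) = (-0.053, -5.311) m/s.
Speed = |(-0.053, -5.311)| = 5.312 m/s.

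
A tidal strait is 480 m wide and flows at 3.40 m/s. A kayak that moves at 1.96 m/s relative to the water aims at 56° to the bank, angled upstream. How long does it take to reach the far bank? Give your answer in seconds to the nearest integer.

295 s

The component of the kayak's velocity perpendicular to the bank is 1.96 × sin 56° = 1.625 m/s.
The flow acts along the bank and has no component across it.
Time = 480 / 1.625 = 295.400 s.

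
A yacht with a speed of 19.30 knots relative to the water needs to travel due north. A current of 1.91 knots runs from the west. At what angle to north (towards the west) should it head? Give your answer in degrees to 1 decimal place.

The current pushes perpendicular to the desired track; the heading must have a component into the current equal to 1.91 knots: 19.30 sin θ = 1.91.
sin θ = 0.0990, so θ = 5.680°.

5.7°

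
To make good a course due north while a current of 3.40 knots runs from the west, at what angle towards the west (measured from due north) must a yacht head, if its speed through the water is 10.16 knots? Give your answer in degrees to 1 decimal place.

The current pushes perpendicular to the desired track; the heading must have a component into the current equal to 3.40 knots: 10.16 sin θ = 3.40.
sin θ = 0.3346, so θ = 19.551°.

19.6°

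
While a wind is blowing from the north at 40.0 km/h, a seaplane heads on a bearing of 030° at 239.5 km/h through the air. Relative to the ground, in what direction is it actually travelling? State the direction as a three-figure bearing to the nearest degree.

036°

Taking east as x and north as y: velocity relative to the air = (119.750, 207.413) km/h; the air relative to ground = (0.000, -40.000) km/h.
Velocity relative to ground = (119.750, 207.413) + (0.000, -40.000) = (119.750, 167.413) km/h.
Bearing = atan2(119.75, 167.41) = 35.58° clockwise from north.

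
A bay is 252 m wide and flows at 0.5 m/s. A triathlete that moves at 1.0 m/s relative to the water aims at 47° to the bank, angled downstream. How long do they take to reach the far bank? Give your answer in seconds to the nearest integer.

345 s

The component of the triathlete's velocity perpendicular to the bank is 1.0 × sin 47° = 0.731 m/s.
Only the cross-stream component determines the crossing time; the current contributes nothing perpendicular to the bank.
Time = 252 / 0.731 = 344.567 s.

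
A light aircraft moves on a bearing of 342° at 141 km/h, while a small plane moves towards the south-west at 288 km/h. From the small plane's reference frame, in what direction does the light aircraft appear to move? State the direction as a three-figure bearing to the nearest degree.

025°

Taking east as x and north as y: light aircraft velocity = (-43.571, 134.099) km/h; small plane velocity = (-203.647, -203.647) km/h.
Velocity of light aircraft relative to small plane = (-43.571, 134.099) − (-203.647, -203.647) = (160.075, 337.746) km/h.
Bearing = atan2(160.08, 337.75) = 25.36° clockwise from north.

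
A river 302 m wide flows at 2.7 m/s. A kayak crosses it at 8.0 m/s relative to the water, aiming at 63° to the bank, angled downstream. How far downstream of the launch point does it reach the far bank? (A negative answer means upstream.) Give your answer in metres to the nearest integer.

Perpendicular speed = 7.128 m/s; crossing time = 302 / 7.128 = 42.368 s.
Net downstream speed = 6.332 m/s.
Drift = 6.332 × 42.368 = 268.270 m (downstream).

268 m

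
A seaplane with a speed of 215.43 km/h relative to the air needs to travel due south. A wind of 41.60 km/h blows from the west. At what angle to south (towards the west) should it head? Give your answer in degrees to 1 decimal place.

11.1°

The wind pushes perpendicular to the desired track; the heading must have a component into the wind equal to 41.60 km/h: 215.43 sin θ = 41.60.
sin θ = 0.1931, so θ = 11.134°.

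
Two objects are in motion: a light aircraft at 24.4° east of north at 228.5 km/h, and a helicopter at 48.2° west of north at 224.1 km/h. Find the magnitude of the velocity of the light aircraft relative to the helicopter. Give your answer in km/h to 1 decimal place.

Taking east as x and north as y: light aircraft velocity = (94.394, 208.091) km/h; helicopter velocity = (-167.061, 149.370) km/h.
Velocity of light aircraft relative to helicopter = (94.394, 208.091) − (-167.061, 149.370) = (261.456, 58.721) km/h.
Magnitude = |(261.456, 58.721)| = 267.969 km/h.

268.0 km/h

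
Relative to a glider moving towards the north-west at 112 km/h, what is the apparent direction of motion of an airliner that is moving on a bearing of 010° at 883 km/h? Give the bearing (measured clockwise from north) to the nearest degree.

Taking east as x and north as y: airliner velocity = (153.331, 869.585) km/h; glider velocity = (-79.196, 79.196) km/h.
Velocity of airliner relative to glider = (153.331, 869.585) − (-79.196, 79.196) = (232.527, 790.389) km/h.
Bearing = atan2(232.53, 790.39) = 16.39° clockwise from north.

016°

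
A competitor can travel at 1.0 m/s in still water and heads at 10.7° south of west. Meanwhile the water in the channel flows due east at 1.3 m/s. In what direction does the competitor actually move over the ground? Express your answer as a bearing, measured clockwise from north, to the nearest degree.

120°

Taking east as x and north as y: velocity relative to the water = (-0.983, -0.186) m/s; the water relative to ground = (1.300, 0.000) m/s.
Velocity relative to ground = (-0.983, -0.186) + (1.300, 0.000) = (0.317, -0.186) m/s.
Bearing = atan2(0.32, -0.19) = 120.33° clockwise from north.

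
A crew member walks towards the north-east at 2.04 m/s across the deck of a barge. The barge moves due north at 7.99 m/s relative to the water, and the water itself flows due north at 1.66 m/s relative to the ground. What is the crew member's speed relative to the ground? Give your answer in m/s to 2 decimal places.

11.19 m/s

In east/north components (m/s): crew member relative to barge = (1.442, 1.442); barge relative to water = (0.000, 7.990); water relative to ground = (0.000, 1.660).
Sum = (1.442, 11.092) m/s.
Speed = |(1.442, 11.092)| = 11.186 m/s.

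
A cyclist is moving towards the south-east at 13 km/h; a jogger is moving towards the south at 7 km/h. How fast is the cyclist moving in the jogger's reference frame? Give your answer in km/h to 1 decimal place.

Taking east as x and north as y: cyclist velocity = (9.192, -9.192) km/h; jogger velocity = (0.000, -7.000) km/h.
Velocity of cyclist relative to jogger = (9.192, -9.192) − (0.000, -7.000) = (9.192, -2.192) km/h.
Magnitude = |(9.192, -2.192)| = 9.450 km/h.

9.5 km/h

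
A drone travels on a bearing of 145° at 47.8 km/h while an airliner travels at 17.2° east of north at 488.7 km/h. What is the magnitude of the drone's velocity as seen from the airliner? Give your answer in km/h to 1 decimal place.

519.4 km/h

Taking east as x and north as y: drone velocity = (27.417, -39.155) km/h; airliner velocity = (144.513, 466.845) km/h.
Velocity of drone relative to airliner = (27.417, -39.155) − (144.513, 466.845) = (-117.096, -506.000) km/h.
Magnitude = |(-117.096, -506.000)| = 519.372 km/h.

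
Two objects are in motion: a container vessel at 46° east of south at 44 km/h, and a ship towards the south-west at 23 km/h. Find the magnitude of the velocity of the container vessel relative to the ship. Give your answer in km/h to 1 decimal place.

Taking east as x and north as y: container vessel velocity = (31.651, -30.565) km/h; ship velocity = (-16.263, -16.263) km/h.
Velocity of container vessel relative to ship = (31.651, -30.565) − (-16.263, -16.263) = (47.914, -14.302) km/h.
Magnitude = |(47.914, -14.302)| = 50.003 km/h.

50.0 km/h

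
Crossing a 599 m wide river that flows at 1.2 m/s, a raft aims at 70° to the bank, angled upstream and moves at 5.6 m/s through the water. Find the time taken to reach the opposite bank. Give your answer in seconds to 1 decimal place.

The component of the raft's velocity perpendicular to the bank is 5.6 × sin 70° = 5.262 m/s.
The flow acts along the bank and has no component across it.
Time = 599 / 5.262 = 113.829 s.

113.8 s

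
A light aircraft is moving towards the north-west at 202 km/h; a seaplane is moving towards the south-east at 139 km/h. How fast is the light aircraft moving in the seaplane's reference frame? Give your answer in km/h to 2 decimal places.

Taking east as x and north as y: light aircraft velocity = (-142.836, 142.836) km/h; seaplane velocity = (98.288, -98.288) km/h.
Velocity of light aircraft relative to seaplane = (-142.836, 142.836) − (98.288, -98.288) = (-241.123, 241.123) km/h.
Magnitude = |(-241.123, 241.123)| = 341.000 km/h.

341.00 km/h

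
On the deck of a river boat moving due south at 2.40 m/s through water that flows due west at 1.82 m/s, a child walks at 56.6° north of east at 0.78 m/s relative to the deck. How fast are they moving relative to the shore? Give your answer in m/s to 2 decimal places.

In east/north components (m/s): child relative to river boat = (0.429, 0.651); river boat relative to water = (0.000, -2.400); water relative to ground = (-1.820, 0.000).
Sum = (-1.391, -1.749) m/s.
Speed = |(-1.391, -1.749)| = 2.234 m/s.

2.23 m/s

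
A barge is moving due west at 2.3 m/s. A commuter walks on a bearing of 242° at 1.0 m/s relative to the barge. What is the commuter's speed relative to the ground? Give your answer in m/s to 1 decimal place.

3.2 m/s

Taking east as x and north as y: barge velocity = (-2.300, 0.000) m/s; commuter velocity relative to barge = (-0.883, -0.469) m/s.
Velocity relative to ground = (-2.300, 0.000) + (-0.883, -0.469) = (-3.183, -0.469) m/s.
Speed = |(-3.183, -0.469)| = 3.217 m/s.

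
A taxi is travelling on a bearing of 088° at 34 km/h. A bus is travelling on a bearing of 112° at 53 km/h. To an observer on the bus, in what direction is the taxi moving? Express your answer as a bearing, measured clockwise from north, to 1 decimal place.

324.2°

Taking east as x and north as y: taxi velocity = (33.979, 1.187) km/h; bus velocity = (49.141, -19.854) km/h.
Velocity of taxi relative to bus = (33.979, 1.187) − (49.141, -19.854) = (-15.161, 21.041) km/h.
Bearing = atan2(-15.16, 21.04) = 324.22° clockwise from north.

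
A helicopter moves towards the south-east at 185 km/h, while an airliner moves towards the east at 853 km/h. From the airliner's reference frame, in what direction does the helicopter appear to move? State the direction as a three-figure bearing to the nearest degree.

Taking east as x and north as y: helicopter velocity = (130.815, -130.815) km/h; airliner velocity = (853.000, 0.000) km/h.
Velocity of helicopter relative to airliner = (130.815, -130.815) − (853.000, 0.000) = (-722.185, -130.815) km/h.
Bearing = atan2(-722.19, -130.81) = 259.73° clockwise from north.

260°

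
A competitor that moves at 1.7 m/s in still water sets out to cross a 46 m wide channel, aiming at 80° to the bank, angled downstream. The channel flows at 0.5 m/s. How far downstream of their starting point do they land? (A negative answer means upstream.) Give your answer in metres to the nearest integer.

22 m

Perpendicular speed = 1.674 m/s; crossing time = 46 / 1.674 = 27.476 s.
Net downstream speed = 0.795 m/s.
Drift = 0.795 × 27.476 = 21.849 m (downstream).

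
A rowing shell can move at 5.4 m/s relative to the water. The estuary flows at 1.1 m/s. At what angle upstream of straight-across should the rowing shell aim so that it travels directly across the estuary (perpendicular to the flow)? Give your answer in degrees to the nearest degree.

12°

To cancel the current, the upstream component of the rowing shell's velocity must equal the flow: 5.4 sin θ = 1.1.
sin θ = 1.1 / 5.4 = 0.2037.
θ = arcsin(0.2037) = 11.754°.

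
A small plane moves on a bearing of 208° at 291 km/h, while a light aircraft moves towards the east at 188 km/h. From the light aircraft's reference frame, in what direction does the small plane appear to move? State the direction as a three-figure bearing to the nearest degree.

Taking east as x and north as y: small plane velocity = (-136.616, -256.938) km/h; light aircraft velocity = (188.000, 0.000) km/h.
Velocity of small plane relative to light aircraft = (-136.616, -256.938) − (188.000, 0.000) = (-324.616, -256.938) km/h.
Bearing = atan2(-324.62, -256.94) = 231.64° clockwise from north.

232°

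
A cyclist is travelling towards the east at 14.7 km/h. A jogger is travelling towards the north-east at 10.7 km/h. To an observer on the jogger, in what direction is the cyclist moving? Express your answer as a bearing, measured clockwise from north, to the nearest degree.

137°

Taking east as x and north as y: cyclist velocity = (14.700, 0.000) km/h; jogger velocity = (7.566, 7.566) km/h.
Velocity of cyclist relative to jogger = (14.700, 0.000) − (7.566, 7.566) = (7.134, -7.566) km/h.
Bearing = atan2(7.13, -7.57) = 136.68° clockwise from north.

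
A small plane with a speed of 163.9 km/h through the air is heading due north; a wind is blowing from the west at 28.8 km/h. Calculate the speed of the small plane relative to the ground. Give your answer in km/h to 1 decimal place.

Taking east as x and north as y: velocity relative to the air = (0.000, 163.900) km/h; the air relative to ground = (28.800, 0.000) km/h.
Velocity relative to ground = (0.000, 163.900) + (28.800, 0.000) = (28.800, 163.900) km/h.
Speed = |(28.800, 163.900)| = 166.411 km/h.

166.4 km/h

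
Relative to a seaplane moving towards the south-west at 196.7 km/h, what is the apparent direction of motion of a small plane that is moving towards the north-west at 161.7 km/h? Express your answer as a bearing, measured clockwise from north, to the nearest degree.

Taking east as x and north as y: small plane velocity = (-114.339, 114.339) km/h; seaplane velocity = (-139.088, -139.088) km/h.
Velocity of small plane relative to seaplane = (-114.339, 114.339) − (-139.088, -139.088) = (24.749, 253.427) km/h.
Bearing = atan2(24.75, 253.43) = 5.58° clockwise from north.

006°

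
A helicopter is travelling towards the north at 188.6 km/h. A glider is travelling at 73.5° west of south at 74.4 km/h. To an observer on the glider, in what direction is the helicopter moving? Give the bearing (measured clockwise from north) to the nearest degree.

019°

Taking east as x and north as y: helicopter velocity = (0.000, 188.600) km/h; glider velocity = (-71.336, -21.131) km/h.
Velocity of helicopter relative to glider = (0.000, 188.600) − (-71.336, -21.131) = (71.336, 209.731) km/h.
Bearing = atan2(71.34, 209.73) = 18.78° clockwise from north.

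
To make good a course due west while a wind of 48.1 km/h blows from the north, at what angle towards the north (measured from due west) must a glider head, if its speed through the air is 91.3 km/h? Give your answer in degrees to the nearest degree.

The wind pushes perpendicular to the desired track; the heading must have a component into the wind equal to 48.1 km/h: 91.3 sin θ = 48.1.
sin θ = 0.5268, so θ = 31.792°.

32°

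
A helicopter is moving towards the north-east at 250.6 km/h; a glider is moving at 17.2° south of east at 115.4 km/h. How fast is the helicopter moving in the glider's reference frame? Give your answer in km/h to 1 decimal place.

221.7 km/h

Taking east as x and north as y: helicopter velocity = (177.201, 177.201) km/h; glider velocity = (110.239, -34.125) km/h.
Velocity of helicopter relative to glider = (177.201, 177.201) − (110.239, -34.125) = (66.962, 211.326) km/h.
Magnitude = |(66.962, 211.326)| = 221.681 km/h.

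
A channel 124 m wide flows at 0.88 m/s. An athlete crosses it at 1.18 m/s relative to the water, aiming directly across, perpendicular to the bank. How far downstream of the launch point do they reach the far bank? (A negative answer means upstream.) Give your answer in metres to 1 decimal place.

Perpendicular speed = 1.180 m/s; crossing time = 124 / 1.180 = 105.085 s.
Net downstream speed = 0.880 m/s.
Drift = 0.880 × 105.085 = 92.475 m (downstream).

92.5 m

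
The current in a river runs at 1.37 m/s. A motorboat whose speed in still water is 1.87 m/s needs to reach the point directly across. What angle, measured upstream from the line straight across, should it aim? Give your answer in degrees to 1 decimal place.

47.1°

To cancel the current, the upstream component of the motorboat's velocity must equal the flow: 1.87 sin θ = 1.37.
sin θ = 1.37 / 1.87 = 0.7326.
θ = arcsin(0.7326) = 47.107°.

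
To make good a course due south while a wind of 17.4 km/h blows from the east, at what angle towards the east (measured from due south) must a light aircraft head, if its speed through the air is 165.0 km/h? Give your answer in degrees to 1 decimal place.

The wind pushes perpendicular to the desired track; the heading must have a component into the wind equal to 17.4 km/h: 165.0 sin θ = 17.4.
sin θ = 0.1055, so θ = 6.053°.

6.1°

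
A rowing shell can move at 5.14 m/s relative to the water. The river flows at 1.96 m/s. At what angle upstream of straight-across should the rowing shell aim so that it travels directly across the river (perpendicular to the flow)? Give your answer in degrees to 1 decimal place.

22.4°

To cancel the current, the upstream component of the rowing shell's velocity must equal the flow: 5.14 sin θ = 1.96.
sin θ = 1.96 / 5.14 = 0.3813.
θ = arcsin(0.3813) = 22.416°.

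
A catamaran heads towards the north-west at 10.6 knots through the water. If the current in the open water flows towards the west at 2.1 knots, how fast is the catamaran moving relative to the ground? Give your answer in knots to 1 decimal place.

Taking east as x and north as y: velocity relative to the water = (-7.495, 7.495) knots; the water relative to ground = (-2.100, 0.000) knots.
Velocity relative to ground = (-7.495, 7.495) + (-2.100, 0.000) = (-9.595, 7.495) knots.
Speed = |(-9.595, 7.495)| = 12.176 knots.

12.2 knots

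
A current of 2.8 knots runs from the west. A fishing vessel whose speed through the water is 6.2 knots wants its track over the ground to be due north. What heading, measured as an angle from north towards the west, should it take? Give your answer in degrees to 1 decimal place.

The current pushes perpendicular to the desired track; the heading must have a component into the current equal to 2.8 knots: 6.2 sin θ = 2.8.
sin θ = 0.4516, so θ = 26.847°.

26.8°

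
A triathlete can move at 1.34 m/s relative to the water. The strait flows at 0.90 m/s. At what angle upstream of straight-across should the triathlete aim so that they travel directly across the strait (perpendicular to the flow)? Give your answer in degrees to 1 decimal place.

To cancel the current, the upstream component of the triathlete's velocity must equal the flow: 1.34 sin θ = 0.90.
sin θ = 0.90 / 1.34 = 0.6716.
θ = arcsin(0.6716) = 42.194°.

42.2°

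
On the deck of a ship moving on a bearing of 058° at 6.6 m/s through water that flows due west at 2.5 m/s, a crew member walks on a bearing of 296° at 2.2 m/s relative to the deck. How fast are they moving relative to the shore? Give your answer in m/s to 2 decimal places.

In east/north components (m/s): crew member relative to ship = (-1.977, 0.964); ship relative to water = (5.597, 3.497); water relative to ground = (-2.500, 0.000).
Sum = (1.120, 4.462) m/s.
Speed = |(1.120, 4.462)| = 4.600 m/s.

4.60 m/s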